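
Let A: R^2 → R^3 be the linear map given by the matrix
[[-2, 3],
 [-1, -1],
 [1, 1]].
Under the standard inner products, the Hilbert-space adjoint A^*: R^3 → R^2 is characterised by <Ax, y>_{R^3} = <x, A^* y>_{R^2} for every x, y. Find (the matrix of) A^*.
A^* = A^T =
[[-2, -1, 1],
 [3, -1, 1]]

For real matrices with standard dot products, the defining identity <Ax, y> = <x, A^* y> gives (Ax)^T y = x^T (A^*) y, i.e. x^T A^T y = x^T (A^*) y. Since this holds for all x, y, we must have A^* = A^T. Therefore
A^* =
[[-2, -1, 1],
 [3, -1, 1]].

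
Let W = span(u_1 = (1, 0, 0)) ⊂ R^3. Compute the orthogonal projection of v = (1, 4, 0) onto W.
proj_W(v) = (1, 0, 0)

Set up U = [u_1 | ... | u_1] ∈ R^(3×1). The projector onto W = col(U) is P = U (U^T U)^(-1) U^T.
Compute U^T U =
  [1],
and U^T v = (1).
Solve U^T U · c = U^T v for the coefficients: c = (1). The projection is proj_W(v) = U c.
Check: (v - proj_W(v)) · u_1 = 0  (should be 0).
Result: proj_W(v) = (1, 0, 0).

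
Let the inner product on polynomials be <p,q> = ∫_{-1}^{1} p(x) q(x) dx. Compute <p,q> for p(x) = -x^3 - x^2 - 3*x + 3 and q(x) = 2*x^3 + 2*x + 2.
<p,q> = 304/105

Expand the product: p(x)·q(x) = -2*x^6 - 2*x^5 - 8*x^4 + 2*x^3 - 8*x^2 + 6.
∫_{-1}^{1} of each monomial x^k gives [2/(k+1) if k even, 0 if k odd]. Integrating term-by-term (or equivalently evaluating the antiderivative F(x) = -2*x^7/7 - x^6/3 - 8*x^5/5 + x^4/2 - 8*x^3/3 + 6*x at the endpoints):
  F(1) − F(−1) = 113/70 − (-269/210) = 304/105.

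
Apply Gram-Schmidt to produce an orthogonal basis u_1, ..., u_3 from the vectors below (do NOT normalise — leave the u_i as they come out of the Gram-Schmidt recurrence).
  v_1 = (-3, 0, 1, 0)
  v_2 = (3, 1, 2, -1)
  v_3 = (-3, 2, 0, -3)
Orthogonal basis:
  u_1 = (-3, 0, 1, 0)
  u_2 = (9/10, 1, 27/10, -1)
  u_3 = (-51/101, 179/101, -153/101, -280/101)

Apply the Gram-Schmidt recurrence
  u_1 = v_1
  u_i = v_i − Σ_{j<i} ((v_i · u_j) / (u_j · u_j)) · u_j.

Step by step this gives:
  u_1 = (-3, 0, 1, 0)
  u_2 = (9/10, 1, 27/10, -1)
  u_3 = (-51/101, 179/101, -153/101, -280/101)

Orthogonality check:
  u_2 · u_1 = 0 (should be 0)
  u_3 · u_1 = 0 (should be 0)
  u_3 · u_2 = 0 (should be 0)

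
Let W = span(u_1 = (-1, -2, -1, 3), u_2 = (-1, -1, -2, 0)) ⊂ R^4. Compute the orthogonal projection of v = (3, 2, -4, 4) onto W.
proj_W(v) = (-3/5, -6/5, -3/5, 9/5)

Set up U = [u_1 | ... | u_2] ∈ R^(4×2). The projector onto W = col(U) is P = U (U^T U)^(-1) U^T.
Compute U^T U =
  [15, 5]
  [5, 6],
and U^T v = (9, 3).
Solve U^T U · c = U^T v for the coefficients: c = (3/5, 0). The projection is proj_W(v) = U c.
Check: (v - proj_W(v)) · u_1 = 0  (should be 0).
Check: (v - proj_W(v)) · u_2 = 0  (should be 0).
Result: proj_W(v) = (-3/5, -6/5, -3/5, 9/5).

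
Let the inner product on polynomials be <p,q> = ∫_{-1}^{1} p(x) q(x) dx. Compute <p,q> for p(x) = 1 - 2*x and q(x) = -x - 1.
<p,q> = -2/3

Expand the product: p(x)·q(x) = 2*x^2 + x - 1.
∫_{-1}^{1} of each monomial x^k gives [2/(k+1) if k even, 0 if k odd]. Integrating term-by-term (or equivalently evaluating the antiderivative F(x) = 2*x^3/3 + x^2/2 - x at the endpoints):
  F(1) − F(−1) = 1/6 − (5/6) = -2/3.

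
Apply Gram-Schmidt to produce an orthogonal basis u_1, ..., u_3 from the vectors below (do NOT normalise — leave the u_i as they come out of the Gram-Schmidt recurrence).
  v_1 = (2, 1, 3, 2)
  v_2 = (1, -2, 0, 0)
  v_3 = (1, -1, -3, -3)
Orthogonal basis:
  u_1 = (2, 1, 3, 2)
  u_2 = (1, -2, 0, 0)
  u_3 = (88/45, 44/45, -2/3, -13/9)

Apply the Gram-Schmidt recurrence
  u_1 = v_1
  u_i = v_i − Σ_{j<i} ((v_i · u_j) / (u_j · u_j)) · u_j.

Step by step this gives:
  u_1 = (2, 1, 3, 2)
  u_2 = (1, -2, 0, 0)
  u_3 = (88/45, 44/45, -2/3, -13/9)

Orthogonality check:
  u_2 · u_1 = 0 (should be 0)
  u_3 · u_1 = 0 (should be 0)
  u_3 · u_2 = 0 (should be 0)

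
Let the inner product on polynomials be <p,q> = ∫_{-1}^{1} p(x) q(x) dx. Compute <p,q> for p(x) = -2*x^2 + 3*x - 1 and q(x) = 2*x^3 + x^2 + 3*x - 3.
<p,q> = 254/15

Expand the product: p(x)·q(x) = -4*x^5 + 4*x^4 - 5*x^3 + 14*x^2 - 12*x + 3.
∫_{-1}^{1} of each monomial x^k gives [2/(k+1) if k even, 0 if k odd]. Integrating term-by-term (or equivalently evaluating the antiderivative F(x) = -2*x^6/3 + 4*x^5/5 - 5*x^4/4 + 14*x^3/3 - 6*x^2 + 3*x at the endpoints):
  F(1) − F(−1) = 11/20 − (-983/60) = 254/15.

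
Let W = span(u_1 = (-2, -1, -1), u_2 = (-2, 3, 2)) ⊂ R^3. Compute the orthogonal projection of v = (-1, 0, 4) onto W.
proj_W(v) = (-68/101, 198/101, 140/101)

Set up U = [u_1 | ... | u_2] ∈ R^(3×2). The projector onto W = col(U) is P = U (U^T U)^(-1) U^T.
Compute U^T U =
  [6, -1]
  [-1, 17],
and U^T v = (-2, 10).
Solve U^T U · c = U^T v for the coefficients: c = (-24/101, 58/101). The projection is proj_W(v) = U c.
Check: (v - proj_W(v)) · u_1 = 0  (should be 0).
Check: (v - proj_W(v)) · u_2 = 0  (should be 0).
Result: proj_W(v) = (-68/101, 198/101, 140/101).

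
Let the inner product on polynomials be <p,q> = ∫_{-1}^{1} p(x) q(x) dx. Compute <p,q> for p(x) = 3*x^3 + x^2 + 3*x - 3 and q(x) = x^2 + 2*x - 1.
<p,q> = 152/15

Expand the product: p(x)·q(x) = 3*x^5 + 7*x^4 + 2*x^3 + 2*x^2 - 9*x + 3.
∫_{-1}^{1} of each monomial x^k gives [2/(k+1) if k even, 0 if k odd]. Integrating term-by-term (or equivalently evaluating the antiderivative F(x) = x^6/2 + 7*x^5/5 + x^4/2 + 2*x^3/3 - 9*x^2/2 + 3*x at the endpoints):
  F(1) − F(−1) = 47/30 − (-257/30) = 152/15.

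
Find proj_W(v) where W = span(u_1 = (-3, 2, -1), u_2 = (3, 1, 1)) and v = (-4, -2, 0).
proj_W(v) = (-18/5, -2, -6/5)

Set up U = [u_1 | ... | u_2] ∈ R^(3×2). The projector onto W = col(U) is P = U (U^T U)^(-1) U^T.
Compute U^T U =
  [14, -8]
  [-8, 11],
and U^T v = (8, -14).
Solve U^T U · c = U^T v for the coefficients: c = (-4/15, -22/15). The projection is proj_W(v) = U c.
Check: (v - proj_W(v)) · u_1 = 0  (should be 0).
Check: (v - proj_W(v)) · u_2 = 0  (should be 0).
Result: proj_W(v) = (-18/5, -2, -6/5).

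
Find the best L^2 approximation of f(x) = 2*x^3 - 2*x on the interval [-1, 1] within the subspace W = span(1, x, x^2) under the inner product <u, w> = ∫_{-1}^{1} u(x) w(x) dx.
g(x) = -4*x/5

The best approximation g ∈ W is the orthogonal projection of f onto W. Writing g = a_0 + a_1 x + a_2 x^2, the coefficients solve the normal equations G · a = b where
  G_{ij} = <φ_i, φ_j> and b_i = <f, φ_i>, with φ_0 = 1, φ_1 = x, φ_2 = x^2.
G =
  [2, 0, 2/3]
  [0, 2/3, 0]
  [2/3, 0, 2/5],
b = (0, -8/15, 0).
Solving gives a_0 = 0, a_1 = -4/5, a_2 = 0, so
  g(x) = -4*x/5.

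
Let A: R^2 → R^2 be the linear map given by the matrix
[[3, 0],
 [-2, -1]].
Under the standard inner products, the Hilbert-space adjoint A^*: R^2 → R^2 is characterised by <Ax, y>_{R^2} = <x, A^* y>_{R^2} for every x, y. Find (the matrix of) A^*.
A^* = A^T =
[[3, -2],
 [0, -1]]

For real matrices with standard dot products, the defining identity <Ax, y> = <x, A^* y> gives (Ax)^T y = x^T (A^*) y, i.e. x^T A^T y = x^T (A^*) y. Since this holds for all x, y, we must have A^* = A^T. Therefore
A^* =
[[3, -2],
 [0, -1]].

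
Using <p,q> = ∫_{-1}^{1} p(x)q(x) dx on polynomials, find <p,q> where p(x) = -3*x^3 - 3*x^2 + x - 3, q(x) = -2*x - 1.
<p,q> = 136/15

Expand the product: p(x)·q(x) = 6*x^4 + 9*x^3 + x^2 + 5*x + 3.
∫_{-1}^{1} of each monomial x^k gives [2/(k+1) if k even, 0 if k odd]. Integrating term-by-term (or equivalently evaluating the antiderivative F(x) = 6*x^5/5 + 9*x^4/4 + x^3/3 + 5*x^2/2 + 3*x at the endpoints):
  F(1) − F(−1) = 557/60 − (13/60) = 136/15.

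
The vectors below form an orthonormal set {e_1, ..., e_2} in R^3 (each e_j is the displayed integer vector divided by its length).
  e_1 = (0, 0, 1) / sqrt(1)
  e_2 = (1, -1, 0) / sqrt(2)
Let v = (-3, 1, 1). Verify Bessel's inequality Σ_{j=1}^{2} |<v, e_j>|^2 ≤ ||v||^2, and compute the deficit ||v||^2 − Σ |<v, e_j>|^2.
Σ |<v, e_j>|^2 = 9; ||v||^2 = 11; deficit = 2

Write each e_j = u_j / sqrt(<u_j, u_j>) where u_j is the displayed integer vector. Then <v, e_j> = <v, u_j> / sqrt(<u_j, u_j>), so |<v, e_j>|^2 = <v, u_j>^2 / <u_j, u_j>.
Coefficients: <v, e_1> = 1/sqrt(1), <v, e_2> = -4/sqrt(2).
Square and sum: Σ |<v, e_j>|^2 = 9.
Compute ||v||^2 = v·v = 11.
Deficit = 11 − 9 = 2 ≥ 0, confirming Bessel's inequality. (The deficit equals ||v − Σ <v,e_j> e_j||^2, the squared distance from v to span{e_j}.)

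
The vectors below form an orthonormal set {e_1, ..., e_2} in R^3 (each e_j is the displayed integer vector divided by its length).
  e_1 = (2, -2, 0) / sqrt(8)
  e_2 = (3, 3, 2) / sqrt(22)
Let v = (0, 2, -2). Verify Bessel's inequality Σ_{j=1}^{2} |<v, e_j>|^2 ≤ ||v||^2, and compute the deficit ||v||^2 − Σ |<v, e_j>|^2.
Σ |<v, e_j>|^2 = 24/11; ||v||^2 = 8; deficit = 64/11

Write each e_j = u_j / sqrt(<u_j, u_j>) where u_j is the displayed integer vector. Then <v, e_j> = <v, u_j> / sqrt(<u_j, u_j>), so |<v, e_j>|^2 = <v, u_j>^2 / <u_j, u_j>.
Coefficients: <v, e_1> = -4/sqrt(8), <v, e_2> = 2/sqrt(22).
Square and sum: Σ |<v, e_j>|^2 = 24/11.
Compute ||v||^2 = v·v = 8.
Deficit = 8 − 24/11 = 64/11 ≥ 0, confirming Bessel's inequality. (The deficit equals ||v − Σ <v,e_j> e_j||^2, the squared distance from v to span{e_j}.)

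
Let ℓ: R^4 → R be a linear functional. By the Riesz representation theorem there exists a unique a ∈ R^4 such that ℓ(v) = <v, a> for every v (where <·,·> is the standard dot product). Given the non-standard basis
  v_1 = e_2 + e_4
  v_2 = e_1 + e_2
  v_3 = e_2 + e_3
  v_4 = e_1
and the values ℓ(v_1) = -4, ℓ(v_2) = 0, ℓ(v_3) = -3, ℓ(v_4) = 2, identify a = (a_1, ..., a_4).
a = (2, -2, -1, -2)

Write a = (a_1, ..., a_4) in the standard basis. For each basis vector v_i, ℓ(v_i) = <v_i, a> is a linear equation in the a_j's. Collect the n equations into a matrix system V a = ℓ, where row i of V is v_i (expressed in the standard basis). Since V is invertible (lower-triangular with 1s on the diagonal, up to permutation), solve by back-substitution:
  V =
[[0, 1, 0, 1],
 [1, 1, 0, 0],
 [0, 1, 1, 0],
 [1, 0, 0, 0]]
  V a = (-4, 0, -3, 2)
Solving gives a = (2, -2, -1, -2).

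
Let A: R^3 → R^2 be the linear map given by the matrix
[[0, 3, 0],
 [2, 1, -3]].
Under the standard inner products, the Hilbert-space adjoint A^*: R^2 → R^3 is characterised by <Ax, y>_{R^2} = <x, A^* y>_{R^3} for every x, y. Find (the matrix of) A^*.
A^* = A^T =
[[0, 2],
 [3, 1],
 [0, -3]]

For real matrices with standard dot products, the defining identity <Ax, y> = <x, A^* y> gives (Ax)^T y = x^T (A^*) y, i.e. x^T A^T y = x^T (A^*) y. Since this holds for all x, y, we must have A^* = A^T. Therefore
A^* =
[[0, 2],
 [3, 1],
 [0, -3]].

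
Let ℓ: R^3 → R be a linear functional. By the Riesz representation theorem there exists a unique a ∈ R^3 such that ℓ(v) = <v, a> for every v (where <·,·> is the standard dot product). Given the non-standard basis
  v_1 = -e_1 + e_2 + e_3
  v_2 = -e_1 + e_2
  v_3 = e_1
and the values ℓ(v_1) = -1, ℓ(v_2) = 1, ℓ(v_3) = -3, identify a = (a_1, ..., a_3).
a = (-3, -2, -2)

Write a = (a_1, ..., a_3) in the standard basis. For each basis vector v_i, ℓ(v_i) = <v_i, a> is a linear equation in the a_j's. Collect the n equations into a matrix system V a = ℓ, where row i of V is v_i (expressed in the standard basis). Since V is invertible (lower-triangular with 1s on the diagonal, up to permutation), solve by back-substitution:
  V =
[[-1, 1, 1],
 [-1, 1, 0],
 [1, 0, 0]]
  V a = (-1, 1, -3)
Solving gives a = (-3, -2, -2).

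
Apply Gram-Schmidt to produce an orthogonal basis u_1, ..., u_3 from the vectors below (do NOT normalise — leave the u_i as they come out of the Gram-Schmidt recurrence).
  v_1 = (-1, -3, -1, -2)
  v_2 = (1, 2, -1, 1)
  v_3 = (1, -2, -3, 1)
Orthogonal basis:
  u_1 = (-1, -3, -1, -2)
  u_2 = (7/15, 2/5, -23/15, -1/15)
  u_3 = (28/41, -58/41, -10/41, 78/41)

Apply the Gram-Schmidt recurrence
  u_1 = v_1
  u_i = v_i − Σ_{j<i} ((v_i · u_j) / (u_j · u_j)) · u_j.

Step by step this gives:
  u_1 = (-1, -3, -1, -2)
  u_2 = (7/15, 2/5, -23/15, -1/15)
  u_3 = (28/41, -58/41, -10/41, 78/41)

Orthogonality check:
  u_2 · u_1 = 0 (should be 0)
  u_3 · u_1 = 0 (should be 0)
  u_3 · u_2 = 0 (should be 0)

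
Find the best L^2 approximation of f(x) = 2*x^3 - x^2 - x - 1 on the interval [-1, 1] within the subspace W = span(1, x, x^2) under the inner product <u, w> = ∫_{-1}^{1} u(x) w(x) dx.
g(x) = -x^2 + x/5 - 1

The best approximation g ∈ W is the orthogonal projection of f onto W. Writing g = a_0 + a_1 x + a_2 x^2, the coefficients solve the normal equations G · a = b where
  G_{ij} = <φ_i, φ_j> and b_i = <f, φ_i>, with φ_0 = 1, φ_1 = x, φ_2 = x^2.
G =
  [2, 0, 2/3]
  [0, 2/3, 0]
  [2/3, 0, 2/5],
b = (-8/3, 2/15, -16/15).
Solving gives a_0 = -1, a_1 = 1/5, a_2 = -1, so
  g(x) = -x^2 + x/5 - 1.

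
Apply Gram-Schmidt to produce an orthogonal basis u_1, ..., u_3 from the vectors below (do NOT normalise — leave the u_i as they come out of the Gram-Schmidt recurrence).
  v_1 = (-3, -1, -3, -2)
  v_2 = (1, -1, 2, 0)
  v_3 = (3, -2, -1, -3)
Orthogonal basis:
  u_1 = (-3, -1, -3, -2)
  u_2 = (-1/23, -31/23, 22/23, -16/23)
  u_3 = (245/74, -27/74, -68/37, -75/37)

Apply the Gram-Schmidt recurrence
  u_1 = v_1
  u_i = v_i − Σ_{j<i} ((v_i · u_j) / (u_j · u_j)) · u_j.

Step by step this gives:
  u_1 = (-3, -1, -3, -2)
  u_2 = (-1/23, -31/23, 22/23, -16/23)
  u_3 = (245/74, -27/74, -68/37, -75/37)

Orthogonality check:
  u_2 · u_1 = 0 (should be 0)
  u_3 · u_1 = 0 (should be 0)
  u_3 · u_2 = 0 (should be 0)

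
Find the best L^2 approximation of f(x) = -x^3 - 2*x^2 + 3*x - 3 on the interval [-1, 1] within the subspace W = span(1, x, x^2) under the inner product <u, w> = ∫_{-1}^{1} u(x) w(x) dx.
g(x) = -2*x^2 + 12*x/5 - 3

The best approximation g ∈ W is the orthogonal projection of f onto W. Writing g = a_0 + a_1 x + a_2 x^2, the coefficients solve the normal equations G · a = b where
  G_{ij} = <φ_i, φ_j> and b_i = <f, φ_i>, with φ_0 = 1, φ_1 = x, φ_2 = x^2.
G =
  [2, 0, 2/3]
  [0, 2/3, 0]
  [2/3, 0, 2/5],
b = (-22/3, 8/5, -14/5).
Solving gives a_0 = -3, a_1 = 12/5, a_2 = -2, so
  g(x) = -2*x^2 + 12*x/5 - 3.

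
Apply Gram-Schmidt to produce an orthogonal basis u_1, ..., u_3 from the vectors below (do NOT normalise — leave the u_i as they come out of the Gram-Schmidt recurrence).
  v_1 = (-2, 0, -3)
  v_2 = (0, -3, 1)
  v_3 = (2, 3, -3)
Orthogonal basis:
  u_1 = (-2, 0, -3)
  u_2 = (-6/13, -3, 4/13)
  u_3 = (270/121, -60/121, -180/121)

Apply the Gram-Schmidt recurrence
  u_1 = v_1
  u_i = v_i − Σ_{j<i} ((v_i · u_j) / (u_j · u_j)) · u_j.

Step by step this gives:
  u_1 = (-2, 0, -3)
  u_2 = (-6/13, -3, 4/13)
  u_3 = (270/121, -60/121, -180/121)

Orthogonality check:
  u_2 · u_1 = 0 (should be 0)
  u_3 · u_1 = 0 (should be 0)
  u_3 · u_2 = 0 (should be 0)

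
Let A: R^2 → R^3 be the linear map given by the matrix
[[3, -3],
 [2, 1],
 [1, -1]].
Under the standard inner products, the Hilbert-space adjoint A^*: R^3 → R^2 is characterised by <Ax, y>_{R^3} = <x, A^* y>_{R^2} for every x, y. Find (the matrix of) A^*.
A^* = A^T =
[[3, 2, 1],
 [-3, 1, -1]]

For real matrices with standard dot products, the defining identity <Ax, y> = <x, A^* y> gives (Ax)^T y = x^T (A^*) y, i.e. x^T A^T y = x^T (A^*) y. Since this holds for all x, y, we must have A^* = A^T. Therefore
A^* =
[[3, 2, 1],
 [-3, 1, -1]].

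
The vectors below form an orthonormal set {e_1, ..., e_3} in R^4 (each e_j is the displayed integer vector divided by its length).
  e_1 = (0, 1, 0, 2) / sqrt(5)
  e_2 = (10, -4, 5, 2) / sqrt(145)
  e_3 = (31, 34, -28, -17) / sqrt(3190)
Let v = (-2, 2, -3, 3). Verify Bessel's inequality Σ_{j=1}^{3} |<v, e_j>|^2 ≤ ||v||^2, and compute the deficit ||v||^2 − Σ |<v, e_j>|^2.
Σ |<v, e_j>|^2 = 2499/110; ||v||^2 = 26; deficit = 361/110

Write each e_j = u_j / sqrt(<u_j, u_j>) where u_j is the displayed integer vector. Then <v, e_j> = <v, u_j> / sqrt(<u_j, u_j>), so |<v, e_j>|^2 = <v, u_j>^2 / <u_j, u_j>.
Coefficients: <v, e_1> = 8/sqrt(5), <v, e_2> = -37/sqrt(145), <v, e_3> = 39/sqrt(3190).
Square and sum: Σ |<v, e_j>|^2 = 2499/110.
Compute ||v||^2 = v·v = 26.
Deficit = 26 − 2499/110 = 361/110 ≥ 0, confirming Bessel's inequality. (The deficit equals ||v − Σ <v,e_j> e_j||^2, the squared distance from v to span{e_j}.)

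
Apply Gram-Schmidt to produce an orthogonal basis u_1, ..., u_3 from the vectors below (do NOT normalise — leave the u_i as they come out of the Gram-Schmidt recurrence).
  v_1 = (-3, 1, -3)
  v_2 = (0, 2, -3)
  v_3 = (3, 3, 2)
Orthogonal basis:
  u_1 = (-3, 1, -3)
  u_2 = (33/19, 27/19, -24/19)
  u_3 = (-5/7, 15/7, 10/7)

Apply the Gram-Schmidt recurrence
  u_1 = v_1
  u_i = v_i − Σ_{j<i} ((v_i · u_j) / (u_j · u_j)) · u_j.

Step by step this gives:
  u_1 = (-3, 1, -3)
  u_2 = (33/19, 27/19, -24/19)
  u_3 = (-5/7, 15/7, 10/7)

Orthogonality check:
  u_2 · u_1 = 0 (should be 0)
  u_3 · u_1 = 0 (should be 0)
  u_3 · u_2 = 0 (should be 0)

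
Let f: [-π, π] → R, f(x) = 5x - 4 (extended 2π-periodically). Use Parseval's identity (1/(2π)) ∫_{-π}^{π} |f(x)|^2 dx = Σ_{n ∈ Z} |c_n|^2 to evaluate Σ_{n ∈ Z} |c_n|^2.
Σ |c_n|^2 = 25π^2/3 + 16

Expand and integrate term by term over [-π, π]:
  ∫ (5x)^2 dx = 25·(2π^3/3); ∫ 2·5·(-4)·x dx = 0 (odd integrand); ∫ (-4)^2 dx = 16·2π.
So (1/(2π)) ∫_{-π}^{π} (5x - 4)^2 dx = 25π^2/3 + 16 = 25π^2/3 + 16.
Parseval ⇒ Σ |c_n|^2 = 25π^2/3 + 16.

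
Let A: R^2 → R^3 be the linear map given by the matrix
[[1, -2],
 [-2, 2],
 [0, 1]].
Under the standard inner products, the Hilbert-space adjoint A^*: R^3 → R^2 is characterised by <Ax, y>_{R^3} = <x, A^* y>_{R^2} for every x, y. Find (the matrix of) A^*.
A^* = A^T =
[[1, -2, 0],
 [-2, 2, 1]]

For real matrices with standard dot products, the defining identity <Ax, y> = <x, A^* y> gives (Ax)^T y = x^T (A^*) y, i.e. x^T A^T y = x^T (A^*) y. Since this holds for all x, y, we must have A^* = A^T. Therefore
A^* =
[[1, -2, 0],
 [-2, 2, 1]].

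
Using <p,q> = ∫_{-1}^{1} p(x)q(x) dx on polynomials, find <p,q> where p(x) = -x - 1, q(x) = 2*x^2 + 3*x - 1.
<p,q> = -4/3

Expand the product: p(x)·q(x) = -2*x^3 - 5*x^2 - 2*x + 1.
∫_{-1}^{1} of each monomial x^k gives [2/(k+1) if k even, 0 if k odd]. Integrating term-by-term (or equivalently evaluating the antiderivative F(x) = -x^4/2 - 5*x^3/3 - x^2 + x at the endpoints):
  F(1) − F(−1) = -13/6 − (-5/6) = -4/3.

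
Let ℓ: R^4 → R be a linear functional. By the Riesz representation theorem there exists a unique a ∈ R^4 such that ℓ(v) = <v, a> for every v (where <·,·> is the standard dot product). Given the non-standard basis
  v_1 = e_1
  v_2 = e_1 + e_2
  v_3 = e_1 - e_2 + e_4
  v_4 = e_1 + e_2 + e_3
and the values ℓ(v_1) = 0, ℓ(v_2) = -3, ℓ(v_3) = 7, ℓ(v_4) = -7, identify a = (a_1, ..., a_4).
a = (0, -3, -4, 4)

Write a = (a_1, ..., a_4) in the standard basis. For each basis vector v_i, ℓ(v_i) = <v_i, a> is a linear equation in the a_j's. Collect the n equations into a matrix system V a = ℓ, where row i of V is v_i (expressed in the standard basis). Since V is invertible (lower-triangular with 1s on the diagonal, up to permutation), solve by back-substitution:
  V =
[[1, 0, 0, 0],
 [1, 1, 0, 0],
 [1, -1, 0, 1],
 [1, 1, 1, 0]]
  V a = (0, -3, 7, -7)
Solving gives a = (0, -3, -4, 4).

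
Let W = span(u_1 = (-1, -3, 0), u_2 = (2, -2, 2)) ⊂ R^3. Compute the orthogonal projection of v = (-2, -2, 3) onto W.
proj_W(v) = (-2/13, -34/13, 7/13)

Set up U = [u_1 | ... | u_2] ∈ R^(3×2). The projector onto W = col(U) is P = U (U^T U)^(-1) U^T.
Compute U^T U =
  [10, 4]
  [4, 12],
and U^T v = (8, 6).
Solve U^T U · c = U^T v for the coefficients: c = (9/13, 7/26). The projection is proj_W(v) = U c.
Check: (v - proj_W(v)) · u_1 = 0  (should be 0).
Check: (v - proj_W(v)) · u_2 = 0  (should be 0).
Result: proj_W(v) = (-2/13, -34/13, 7/13).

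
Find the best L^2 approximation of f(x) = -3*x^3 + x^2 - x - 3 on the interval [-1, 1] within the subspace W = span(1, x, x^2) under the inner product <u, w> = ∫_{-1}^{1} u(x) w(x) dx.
g(x) = x^2 - 14*x/5 - 3

The best approximation g ∈ W is the orthogonal projection of f onto W. Writing g = a_0 + a_1 x + a_2 x^2, the coefficients solve the normal equations G · a = b where
  G_{ij} = <φ_i, φ_j> and b_i = <f, φ_i>, with φ_0 = 1, φ_1 = x, φ_2 = x^2.
G =
  [2, 0, 2/3]
  [0, 2/3, 0]
  [2/3, 0, 2/5],
b = (-16/3, -28/15, -8/5).
Solving gives a_0 = -3, a_1 = -14/5, a_2 = 1, so
  g(x) = x^2 - 14*x/5 - 3.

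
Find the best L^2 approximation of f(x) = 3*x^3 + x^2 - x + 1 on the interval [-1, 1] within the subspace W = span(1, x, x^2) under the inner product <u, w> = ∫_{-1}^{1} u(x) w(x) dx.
g(x) = x^2 + 4*x/5 + 1

The best approximation g ∈ W is the orthogonal projection of f onto W. Writing g = a_0 + a_1 x + a_2 x^2, the coefficients solve the normal equations G · a = b where
  G_{ij} = <φ_i, φ_j> and b_i = <f, φ_i>, with φ_0 = 1, φ_1 = x, φ_2 = x^2.
G =
  [2, 0, 2/3]
  [0, 2/3, 0]
  [2/3, 0, 2/5],
b = (8/3, 8/15, 16/15).
Solving gives a_0 = 1, a_1 = 4/5, a_2 = 1, so
  g(x) = x^2 + 4*x/5 + 1.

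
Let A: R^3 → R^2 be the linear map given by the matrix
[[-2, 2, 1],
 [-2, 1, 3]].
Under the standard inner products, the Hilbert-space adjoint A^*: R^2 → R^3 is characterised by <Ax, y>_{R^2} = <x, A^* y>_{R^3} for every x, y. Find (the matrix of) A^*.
A^* = A^T =
[[-2, -2],
 [2, 1],
 [1, 3]]

For real matrices with standard dot products, the defining identity <Ax, y> = <x, A^* y> gives (Ax)^T y = x^T (A^*) y, i.e. x^T A^T y = x^T (A^*) y. Since this holds for all x, y, we must have A^* = A^T. Therefore
A^* =
[[-2, -2],
 [2, 1],
 [1, 3]].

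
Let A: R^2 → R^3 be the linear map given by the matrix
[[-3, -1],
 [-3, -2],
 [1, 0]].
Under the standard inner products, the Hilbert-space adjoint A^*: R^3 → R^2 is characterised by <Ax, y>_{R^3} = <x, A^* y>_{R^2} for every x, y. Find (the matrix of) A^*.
A^* = A^T =
[[-3, -3, 1],
 [-1, -2, 0]]

For real matrices with standard dot products, the defining identity <Ax, y> = <x, A^* y> gives (Ax)^T y = x^T (A^*) y, i.e. x^T A^T y = x^T (A^*) y. Since this holds for all x, y, we must have A^* = A^T. Therefore
A^* =
[[-3, -3, 1],
 [-1, -2, 0]].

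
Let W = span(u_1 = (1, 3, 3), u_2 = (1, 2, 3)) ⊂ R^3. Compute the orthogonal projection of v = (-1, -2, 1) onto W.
proj_W(v) = (1/5, -2, 3/5)

Set up U = [u_1 | ... | u_2] ∈ R^(3×2). The projector onto W = col(U) is P = U (U^T U)^(-1) U^T.
Compute U^T U =
  [19, 16]
  [16, 14],
and U^T v = (-4, -2).
Solve U^T U · c = U^T v for the coefficients: c = (-12/5, 13/5). The projection is proj_W(v) = U c.
Check: (v - proj_W(v)) · u_1 = 0  (should be 0).
Check: (v - proj_W(v)) · u_2 = 0  (should be 0).
Result: proj_W(v) = (1/5, -2, 3/5).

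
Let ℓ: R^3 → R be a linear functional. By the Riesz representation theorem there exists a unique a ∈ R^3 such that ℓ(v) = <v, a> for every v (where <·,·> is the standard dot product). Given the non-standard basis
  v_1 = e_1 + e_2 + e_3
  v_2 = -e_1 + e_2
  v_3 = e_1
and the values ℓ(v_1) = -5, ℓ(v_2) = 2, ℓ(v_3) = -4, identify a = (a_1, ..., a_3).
a = (-4, -2, 1)

Write a = (a_1, ..., a_3) in the standard basis. For each basis vector v_i, ℓ(v_i) = <v_i, a> is a linear equation in the a_j's. Collect the n equations into a matrix system V a = ℓ, where row i of V is v_i (expressed in the standard basis). Since V is invertible (lower-triangular with 1s on the diagonal, up to permutation), solve by back-substitution:
  V =
[[1, 1, 1],
 [-1, 1, 0],
 [1, 0, 0]]
  V a = (-5, 2, -4)
Solving gives a = (-4, -2, 1).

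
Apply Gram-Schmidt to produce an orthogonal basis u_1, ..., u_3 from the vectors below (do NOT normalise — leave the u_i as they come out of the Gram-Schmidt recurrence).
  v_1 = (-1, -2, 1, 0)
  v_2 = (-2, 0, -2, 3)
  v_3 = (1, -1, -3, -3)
Orthogonal basis:
  u_1 = (-1, -2, 1, 0)
  u_2 = (-2, 0, -2, 3)
  u_3 = (4/51, -5/3, -166/51, -36/17)

Apply the Gram-Schmidt recurrence
  u_1 = v_1
  u_i = v_i − Σ_{j<i} ((v_i · u_j) / (u_j · u_j)) · u_j.

Step by step this gives:
  u_1 = (-1, -2, 1, 0)
  u_2 = (-2, 0, -2, 3)
  u_3 = (4/51, -5/3, -166/51, -36/17)

Orthogonality check:
  u_2 · u_1 = 0 (should be 0)
  u_3 · u_1 = 0 (should be 0)
  u_3 · u_2 = 0 (should be 0)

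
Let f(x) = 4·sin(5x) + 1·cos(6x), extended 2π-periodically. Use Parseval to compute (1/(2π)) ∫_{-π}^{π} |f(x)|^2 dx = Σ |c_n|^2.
Σ |c_n|^2 = 17/2

Expand |f|^2 and use orthogonality of {sin(nx), cos(mx)} on [-π, π]:
  ∫_{-π}^{π} sin(nx)^2 dx = π, ∫ cos(mx)^2 dx = π, and cross terms integrate to 0.
So ∫_{-π}^{π} f(x)^2 dx = 4^2 · π + 1^2 · π = (16 + 1)π.
Divide by 2π: (16 + 1)/2 = 17/2.
By Parseval, this equals Σ |c_n|^2.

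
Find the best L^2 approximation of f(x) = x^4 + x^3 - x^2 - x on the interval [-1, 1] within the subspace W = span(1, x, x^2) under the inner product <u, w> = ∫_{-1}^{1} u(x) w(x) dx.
g(x) = -x^2/7 - 2*x/5 - 3/35

The best approximation g ∈ W is the orthogonal projection of f onto W. Writing g = a_0 + a_1 x + a_2 x^2, the coefficients solve the normal equations G · a = b where
  G_{ij} = <φ_i, φ_j> and b_i = <f, φ_i>, with φ_0 = 1, φ_1 = x, φ_2 = x^2.
G =
  [2, 0, 2/3]
  [0, 2/3, 0]
  [2/3, 0, 2/5],
b = (-4/15, -4/15, -4/35).
Solving gives a_0 = -3/35, a_1 = -2/5, a_2 = -1/7, so
  g(x) = -x^2/7 - 2*x/5 - 3/35.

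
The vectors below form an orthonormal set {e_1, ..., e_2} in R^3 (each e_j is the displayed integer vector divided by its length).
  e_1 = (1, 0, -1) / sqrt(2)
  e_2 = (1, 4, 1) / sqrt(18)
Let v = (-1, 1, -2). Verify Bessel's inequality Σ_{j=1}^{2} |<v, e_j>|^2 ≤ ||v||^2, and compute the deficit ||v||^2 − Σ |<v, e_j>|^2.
Σ |<v, e_j>|^2 = 5/9; ||v||^2 = 6; deficit = 49/9

Write each e_j = u_j / sqrt(<u_j, u_j>) where u_j is the displayed integer vector. Then <v, e_j> = <v, u_j> / sqrt(<u_j, u_j>), so |<v, e_j>|^2 = <v, u_j>^2 / <u_j, u_j>.
Coefficients: <v, e_1> = 1/sqrt(2), <v, e_2> = 1/sqrt(18).
Square and sum: Σ |<v, e_j>|^2 = 5/9.
Compute ||v||^2 = v·v = 6.
Deficit = 6 − 5/9 = 49/9 ≥ 0, confirming Bessel's inequality. (The deficit equals ||v − Σ <v,e_j> e_j||^2, the squared distance from v to span{e_j}.)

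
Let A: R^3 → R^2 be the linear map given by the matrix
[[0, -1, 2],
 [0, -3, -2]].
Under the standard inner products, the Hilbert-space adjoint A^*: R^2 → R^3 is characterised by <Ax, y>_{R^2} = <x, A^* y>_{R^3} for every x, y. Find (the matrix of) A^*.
A^* = A^T =
[[0, 0],
 [-1, -3],
 [2, -2]]

For real matrices with standard dot products, the defining identity <Ax, y> = <x, A^* y> gives (Ax)^T y = x^T (A^*) y, i.e. x^T A^T y = x^T (A^*) y. Since this holds for all x, y, we must have A^* = A^T. Therefore
A^* =
[[0, 0],
 [-1, -3],
 [2, -2]].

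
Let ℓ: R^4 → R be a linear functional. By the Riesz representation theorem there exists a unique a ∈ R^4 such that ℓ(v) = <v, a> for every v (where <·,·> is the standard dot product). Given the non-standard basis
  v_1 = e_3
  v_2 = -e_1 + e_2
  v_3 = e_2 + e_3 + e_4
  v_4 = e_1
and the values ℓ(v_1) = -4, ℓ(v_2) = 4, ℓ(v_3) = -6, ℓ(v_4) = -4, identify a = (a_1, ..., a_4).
a = (-4, 0, -4, -2)

Write a = (a_1, ..., a_4) in the standard basis. For each basis vector v_i, ℓ(v_i) = <v_i, a> is a linear equation in the a_j's. Collect the n equations into a matrix system V a = ℓ, where row i of V is v_i (expressed in the standard basis). Since V is invertible (lower-triangular with 1s on the diagonal, up to permutation), solve by back-substitution:
  V =
[[0, 0, 1, 0],
 [-1, 1, 0, 0],
 [0, 1, 1, 1],
 [1, 0, 0, 0]]
  V a = (-4, 4, -6, -4)
Solving gives a = (-4, 0, -4, -2).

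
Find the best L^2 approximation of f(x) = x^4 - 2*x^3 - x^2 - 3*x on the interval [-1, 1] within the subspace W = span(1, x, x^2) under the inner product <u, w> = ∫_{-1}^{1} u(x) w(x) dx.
g(x) = -x^2/7 - 21*x/5 - 3/35

The best approximation g ∈ W is the orthogonal projection of f onto W. Writing g = a_0 + a_1 x + a_2 x^2, the coefficients solve the normal equations G · a = b where
  G_{ij} = <φ_i, φ_j> and b_i = <f, φ_i>, with φ_0 = 1, φ_1 = x, φ_2 = x^2.
G =
  [2, 0, 2/3]
  [0, 2/3, 0]
  [2/3, 0, 2/5],
b = (-4/15, -14/5, -4/35).
Solving gives a_0 = -3/35, a_1 = -21/5, a_2 = -1/7, so
  g(x) = -x^2/7 - 21*x/5 - 3/35.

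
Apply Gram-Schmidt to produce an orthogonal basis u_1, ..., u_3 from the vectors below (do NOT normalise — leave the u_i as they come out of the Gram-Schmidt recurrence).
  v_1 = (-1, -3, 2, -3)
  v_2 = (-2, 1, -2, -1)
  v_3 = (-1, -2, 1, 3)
Orthogonal basis:
  u_1 = (-1, -3, 2, -3)
  u_2 = (-48/23, 17/23, -42/23, -29/23)
  u_3 = (-233/113, -367/226, 8/113, 533/226)

Apply the Gram-Schmidt recurrence
  u_1 = v_1
  u_i = v_i − Σ_{j<i} ((v_i · u_j) / (u_j · u_j)) · u_j.

Step by step this gives:
  u_1 = (-1, -3, 2, -3)
  u_2 = (-48/23, 17/23, -42/23, -29/23)
  u_3 = (-233/113, -367/226, 8/113, 533/226)

Orthogonality check:
  u_2 · u_1 = 0 (should be 0)
  u_3 · u_1 = 0 (should be 0)
  u_3 · u_2 = 0 (should be 0)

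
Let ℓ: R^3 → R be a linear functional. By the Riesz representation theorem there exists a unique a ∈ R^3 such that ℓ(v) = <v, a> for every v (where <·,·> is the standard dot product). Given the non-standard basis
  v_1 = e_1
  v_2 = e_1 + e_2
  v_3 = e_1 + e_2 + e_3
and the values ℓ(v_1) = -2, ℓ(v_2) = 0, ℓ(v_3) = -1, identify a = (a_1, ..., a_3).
a = (-2, 2, -1)

Write a = (a_1, ..., a_3) in the standard basis. For each basis vector v_i, ℓ(v_i) = <v_i, a> is a linear equation in the a_j's. Collect the n equations into a matrix system V a = ℓ, where row i of V is v_i (expressed in the standard basis). Since V is invertible (lower-triangular with 1s on the diagonal, up to permutation), solve by back-substitution:
  V =
[[1, 0, 0],
 [1, 1, 0],
 [1, 1, 1]]
  V a = (-2, 0, -1)
Solving gives a = (-2, 2, -1).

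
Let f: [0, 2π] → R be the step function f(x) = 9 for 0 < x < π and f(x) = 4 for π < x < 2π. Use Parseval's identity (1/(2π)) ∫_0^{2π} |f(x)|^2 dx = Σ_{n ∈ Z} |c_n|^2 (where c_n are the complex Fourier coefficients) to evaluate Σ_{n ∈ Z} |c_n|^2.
Σ |c_n|^2 = 97/2

Parseval equates the L^2 energy of f (normalised by 1/(2π)) with the ℓ^2 sum of its Fourier coefficients: (1/(2π)) ∫_0^{2π} |f|^2 = Σ |c_n|^2.
Compute the left side: (1/(2π)) [∫_0^π 9^2 dx + ∫_π^{2π} 4^2 dx] = (1/(2π)) · (81π + 16π) = (81 + 16)/2 = 97/2.
So Σ_{n ∈ Z} |c_n|^2 = 97/2.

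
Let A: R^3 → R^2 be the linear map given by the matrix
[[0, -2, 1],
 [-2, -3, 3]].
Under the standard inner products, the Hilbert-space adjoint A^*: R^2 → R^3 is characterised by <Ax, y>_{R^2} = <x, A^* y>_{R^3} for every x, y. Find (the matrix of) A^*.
A^* = A^T =
[[0, -2],
 [-2, -3],
 [1, 3]]

For real matrices with standard dot products, the defining identity <Ax, y> = <x, A^* y> gives (Ax)^T y = x^T (A^*) y, i.e. x^T A^T y = x^T (A^*) y. Since this holds for all x, y, we must have A^* = A^T. Therefore
A^* =
[[0, -2],
 [-2, -3],
 [1, 3]].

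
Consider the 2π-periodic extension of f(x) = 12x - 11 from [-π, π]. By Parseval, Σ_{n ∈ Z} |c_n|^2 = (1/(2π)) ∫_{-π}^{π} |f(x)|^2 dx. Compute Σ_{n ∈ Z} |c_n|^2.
Σ |c_n|^2 = 48π^2 + 121

Expand and integrate term by term over [-π, π]:
  ∫ (12x)^2 dx = 144·(2π^3/3); ∫ 2·12·(-11)·x dx = 0 (odd integrand); ∫ (-11)^2 dx = 121·2π.
So (1/(2π)) ∫_{-π}^{π} (12x - 11)^2 dx = 144π^2/3 + 121 = 48π^2 + 121.
Parseval ⇒ Σ |c_n|^2 = 48π^2 + 121.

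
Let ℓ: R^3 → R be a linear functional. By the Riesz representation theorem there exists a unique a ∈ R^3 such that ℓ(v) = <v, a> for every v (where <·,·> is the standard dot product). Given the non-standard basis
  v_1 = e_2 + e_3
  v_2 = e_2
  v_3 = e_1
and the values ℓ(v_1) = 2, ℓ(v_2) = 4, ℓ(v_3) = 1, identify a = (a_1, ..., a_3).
a = (1, 4, -2)

Write a = (a_1, ..., a_3) in the standard basis. For each basis vector v_i, ℓ(v_i) = <v_i, a> is a linear equation in the a_j's. Collect the n equations into a matrix system V a = ℓ, where row i of V is v_i (expressed in the standard basis). Since V is invertible (lower-triangular with 1s on the diagonal, up to permutation), solve by back-substitution:
  V =
[[0, 1, 1],
 [0, 1, 0],
 [1, 0, 0]]
  V a = (2, 4, 1)
Solving gives a = (1, 4, -2).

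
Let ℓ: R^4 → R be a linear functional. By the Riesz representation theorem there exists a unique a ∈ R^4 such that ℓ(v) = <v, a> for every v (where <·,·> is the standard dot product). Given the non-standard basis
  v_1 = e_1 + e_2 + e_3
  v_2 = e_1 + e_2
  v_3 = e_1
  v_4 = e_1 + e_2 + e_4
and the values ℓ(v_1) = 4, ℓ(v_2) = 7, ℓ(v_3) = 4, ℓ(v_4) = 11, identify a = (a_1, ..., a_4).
a = (4, 3, -3, 4)

Write a = (a_1, ..., a_4) in the standard basis. For each basis vector v_i, ℓ(v_i) = <v_i, a> is a linear equation in the a_j's. Collect the n equations into a matrix system V a = ℓ, where row i of V is v_i (expressed in the standard basis). Since V is invertible (lower-triangular with 1s on the diagonal, up to permutation), solve by back-substitution:
  V =
[[1, 1, 1, 0],
 [1, 1, 0, 0],
 [1, 0, 0, 0],
 [1, 1, 0, 1]]
  V a = (4, 7, 4, 11)
Solving gives a = (4, 3, -3, 4).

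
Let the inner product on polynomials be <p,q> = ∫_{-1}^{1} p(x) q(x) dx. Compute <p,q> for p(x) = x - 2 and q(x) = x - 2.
<p,q> = 26/3

Expand the product: p(x)·q(x) = x^2 - 4*x + 4.
∫_{-1}^{1} of each monomial x^k gives [2/(k+1) if k even, 0 if k odd]. Integrating term-by-term (or equivalently evaluating the antiderivative F(x) = x^3/3 - 2*x^2 + 4*x at the endpoints):
  F(1) − F(−1) = 7/3 − (-19/3) = 26/3.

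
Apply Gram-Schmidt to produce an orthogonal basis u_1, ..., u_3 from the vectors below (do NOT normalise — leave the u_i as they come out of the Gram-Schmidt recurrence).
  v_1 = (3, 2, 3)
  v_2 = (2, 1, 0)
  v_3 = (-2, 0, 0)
Orthogonal basis:
  u_1 = (3, 2, 3)
  u_2 = (10/11, 3/11, -12/11)
  u_3 = (-9/23, 18/23, -3/23)

Apply the Gram-Schmidt recurrence
  u_1 = v_1
  u_i = v_i − Σ_{j<i} ((v_i · u_j) / (u_j · u_j)) · u_j.

Step by step this gives:
  u_1 = (3, 2, 3)
  u_2 = (10/11, 3/11, -12/11)
  u_3 = (-9/23, 18/23, -3/23)

Orthogonality check:
  u_2 · u_1 = 0 (should be 0)
  u_3 · u_1 = 0 (should be 0)
  u_3 · u_2 = 0 (should be 0)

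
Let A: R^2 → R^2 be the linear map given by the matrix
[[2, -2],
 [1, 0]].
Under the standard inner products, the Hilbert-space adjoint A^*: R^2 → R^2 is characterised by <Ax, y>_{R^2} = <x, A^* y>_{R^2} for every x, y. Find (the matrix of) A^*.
A^* = A^T =
[[2, 1],
 [-2, 0]]

For real matrices with standard dot products, the defining identity <Ax, y> = <x, A^* y> gives (Ax)^T y = x^T (A^*) y, i.e. x^T A^T y = x^T (A^*) y. Since this holds for all x, y, we must have A^* = A^T. Therefore
A^* =
[[2, 1],
 [-2, 0]].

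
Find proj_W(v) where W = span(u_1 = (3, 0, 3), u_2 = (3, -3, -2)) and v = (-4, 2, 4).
proj_W(v) = (-130/43, 156/43, 130/43)

Set up U = [u_1 | ... | u_2] ∈ R^(3×2). The projector onto W = col(U) is P = U (U^T U)^(-1) U^T.
Compute U^T U =
  [18, 3]
  [3, 22],
and U^T v = (0, -26).
Solve U^T U · c = U^T v for the coefficients: c = (26/129, -52/43). The projection is proj_W(v) = U c.
Check: (v - proj_W(v)) · u_1 = 0  (should be 0).
Check: (v - proj_W(v)) · u_2 = 0  (should be 0).
Result: proj_W(v) = (-130/43, 156/43, 130/43).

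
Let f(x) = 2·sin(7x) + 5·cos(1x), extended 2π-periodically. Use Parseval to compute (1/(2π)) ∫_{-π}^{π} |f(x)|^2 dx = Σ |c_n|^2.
Σ |c_n|^2 = 29/2

Expand |f|^2 and use orthogonality of {sin(nx), cos(mx)} on [-π, π]:
  ∫_{-π}^{π} sin(nx)^2 dx = π, ∫ cos(mx)^2 dx = π, and cross terms integrate to 0.
So ∫_{-π}^{π} f(x)^2 dx = 2^2 · π + 5^2 · π = (4 + 25)π.
Divide by 2π: (4 + 25)/2 = 29/2.
By Parseval, this equals Σ |c_n|^2.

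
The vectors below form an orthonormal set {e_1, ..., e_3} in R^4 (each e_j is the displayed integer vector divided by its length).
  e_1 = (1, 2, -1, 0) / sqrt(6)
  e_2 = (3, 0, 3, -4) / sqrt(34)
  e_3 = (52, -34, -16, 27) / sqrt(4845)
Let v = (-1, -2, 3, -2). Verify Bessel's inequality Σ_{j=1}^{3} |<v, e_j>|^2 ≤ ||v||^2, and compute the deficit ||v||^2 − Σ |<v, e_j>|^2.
Σ |<v, e_j>|^2 = 1706/95; ||v||^2 = 18; deficit = 4/95

Write each e_j = u_j / sqrt(<u_j, u_j>) where u_j is the displayed integer vector. Then <v, e_j> = <v, u_j> / sqrt(<u_j, u_j>), so |<v, e_j>|^2 = <v, u_j>^2 / <u_j, u_j>.
Coefficients: <v, e_1> = -8/sqrt(6), <v, e_2> = 14/sqrt(34), <v, e_3> = -86/sqrt(4845).
Square and sum: Σ |<v, e_j>|^2 = 1706/95.
Compute ||v||^2 = v·v = 18.
Deficit = 18 − 1706/95 = 4/95 ≥ 0, confirming Bessel's inequality. (The deficit equals ||v − Σ <v,e_j> e_j||^2, the squared distance from v to span{e_j}.)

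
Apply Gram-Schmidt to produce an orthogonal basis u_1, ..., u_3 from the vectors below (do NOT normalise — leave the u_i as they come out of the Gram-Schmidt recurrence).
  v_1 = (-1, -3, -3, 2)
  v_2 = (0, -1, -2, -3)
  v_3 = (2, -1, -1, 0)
Orthogonal basis:
  u_1 = (-1, -3, -3, 2)
  u_2 = (3/23, -14/23, -37/23, -75/23)
  u_3 = (673/313, -115/313, -58/313, 77/313)

Apply the Gram-Schmidt recurrence
  u_1 = v_1
  u_i = v_i − Σ_{j<i} ((v_i · u_j) / (u_j · u_j)) · u_j.

Step by step this gives:
  u_1 = (-1, -3, -3, 2)
  u_2 = (3/23, -14/23, -37/23, -75/23)
  u_3 = (673/313, -115/313, -58/313, 77/313)

Orthogonality check:
  u_2 · u_1 = 0 (should be 0)
  u_3 · u_1 = 0 (should be 0)
  u_3 · u_2 = 0 (should be 0)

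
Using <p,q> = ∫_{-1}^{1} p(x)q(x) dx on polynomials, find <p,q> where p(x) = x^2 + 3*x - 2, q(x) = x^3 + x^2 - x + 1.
<p,q> = -76/15

Expand the product: p(x)·q(x) = x^5 + 4*x^4 - 4*x^2 + 5*x - 2.
∫_{-1}^{1} of each monomial x^k gives [2/(k+1) if k even, 0 if k odd]. Integrating term-by-term (or equivalently evaluating the antiderivative F(x) = x^6/6 + 4*x^5/5 - 4*x^3/3 + 5*x^2/2 - 2*x at the endpoints):
  F(1) − F(−1) = 2/15 − (26/5) = -76/15.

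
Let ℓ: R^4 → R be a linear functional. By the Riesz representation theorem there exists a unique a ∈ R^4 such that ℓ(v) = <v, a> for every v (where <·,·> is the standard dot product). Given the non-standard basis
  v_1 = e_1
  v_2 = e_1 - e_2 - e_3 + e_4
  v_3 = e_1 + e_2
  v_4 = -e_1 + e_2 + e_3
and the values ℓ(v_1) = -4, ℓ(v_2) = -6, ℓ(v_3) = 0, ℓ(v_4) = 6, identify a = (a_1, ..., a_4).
a = (-4, 4, -2, 0)

Write a = (a_1, ..., a_4) in the standard basis. For each basis vector v_i, ℓ(v_i) = <v_i, a> is a linear equation in the a_j's. Collect the n equations into a matrix system V a = ℓ, where row i of V is v_i (expressed in the standard basis). Since V is invertible (lower-triangular with 1s on the diagonal, up to permutation), solve by back-substitution:
  V =
[[1, 0, 0, 0],
 [1, -1, -1, 1],
 [1, 1, 0, 0],
 [-1, 1, 1, 0]]
  V a = (-4, -6, 0, 6)
Solving gives a = (-4, 4, -2, 0).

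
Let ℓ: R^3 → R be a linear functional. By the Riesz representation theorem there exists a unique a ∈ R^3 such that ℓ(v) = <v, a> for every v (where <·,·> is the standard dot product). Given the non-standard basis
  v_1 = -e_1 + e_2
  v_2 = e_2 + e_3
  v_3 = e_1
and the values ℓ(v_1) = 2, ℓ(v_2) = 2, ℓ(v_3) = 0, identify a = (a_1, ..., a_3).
a = (0, 2, 0)

Write a = (a_1, ..., a_3) in the standard basis. For each basis vector v_i, ℓ(v_i) = <v_i, a> is a linear equation in the a_j's. Collect the n equations into a matrix system V a = ℓ, where row i of V is v_i (expressed in the standard basis). Since V is invertible (lower-triangular with 1s on the diagonal, up to permutation), solve by back-substitution:
  V =
[[-1, 1, 0],
 [0, 1, 1],
 [1, 0, 0]]
  V a = (2, 2, 0)
Solving gives a = (0, 2, 0).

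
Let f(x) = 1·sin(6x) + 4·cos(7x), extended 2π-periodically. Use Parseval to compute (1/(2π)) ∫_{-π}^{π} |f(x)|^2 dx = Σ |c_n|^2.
Σ |c_n|^2 = 17/2

Expand |f|^2 and use orthogonality of {sin(nx), cos(mx)} on [-π, π]:
  ∫_{-π}^{π} sin(nx)^2 dx = π, ∫ cos(mx)^2 dx = π, and cross terms integrate to 0.
So ∫_{-π}^{π} f(x)^2 dx = 1^2 · π + 4^2 · π = (1 + 16)π.
Divide by 2π: (1 + 16)/2 = 17/2.
By Parseval, this equals Σ |c_n|^2.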